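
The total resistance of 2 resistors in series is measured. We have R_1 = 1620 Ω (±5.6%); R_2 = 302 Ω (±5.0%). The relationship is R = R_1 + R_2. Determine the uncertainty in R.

92.0 Ω

R is a linear combination, so absolute uncertainties add in quadrature:
  (δR_1)² = 8230;  (δR_2)² = 228
δR = √(8460) = 92.0 Ω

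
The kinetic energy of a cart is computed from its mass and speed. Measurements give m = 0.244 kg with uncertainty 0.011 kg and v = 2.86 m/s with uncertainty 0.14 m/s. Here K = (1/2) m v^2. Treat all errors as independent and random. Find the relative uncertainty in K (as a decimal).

0.108

Relative error in a monomial: (δK/K)² = Σ (nᵢ · δxᵢ/xᵢ)².
  (1·δm/m)² = (1×0.0451)² = 0.00203;  (2·δv/v)² = (2×0.0490)² = 0.00958
δK/K = √(0.0116) = 0.108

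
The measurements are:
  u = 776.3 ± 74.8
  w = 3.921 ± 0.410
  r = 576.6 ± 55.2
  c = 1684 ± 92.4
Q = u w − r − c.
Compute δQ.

Let p = u·w = 3044. δp/p = √((1·δu/u)² + (1·δw/w)²) = √(0.00928 + 0.0109) = 0.142, so δp = 433.
Q = p − r − c: δQ = √(δp² + δr² + δc²) = √(1.87e+05 + 3050 + 8540) = 446

446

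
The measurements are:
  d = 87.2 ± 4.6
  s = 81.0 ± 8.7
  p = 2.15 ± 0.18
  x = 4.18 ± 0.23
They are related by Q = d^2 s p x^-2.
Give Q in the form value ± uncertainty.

75800 ± 15500

Since Q is a product/quotient, work with relative uncertainties:
  (2·δd/d)² = (2×0.0528)² = 0.0111;  (1·δs/s)² = (1×0.107)² = 0.0115;  (1·δp/p)² = (1×0.0837)² = 0.00701;  (-2·δx/x)² = (-2×0.0550)² = 0.0121
δQ/Q = √(0.0418) = 0.204
Q = 75800, so δQ = 0.204 × 75800 = 15500.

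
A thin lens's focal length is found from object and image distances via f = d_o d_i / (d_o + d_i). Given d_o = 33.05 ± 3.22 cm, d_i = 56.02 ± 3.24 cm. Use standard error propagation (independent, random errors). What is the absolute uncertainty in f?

∂f/∂d_o = (d_i/(d_o+d_i))² = 0.396;  ∂f/∂d_i = (d_o/(d_o+d_i))² = 0.138
δf = √((∂f/∂d_o · δd_o)² + (∂f/∂d_i · δd_i)²) = √(1.62 + 0.199) = 1.35 cm

1.35 cm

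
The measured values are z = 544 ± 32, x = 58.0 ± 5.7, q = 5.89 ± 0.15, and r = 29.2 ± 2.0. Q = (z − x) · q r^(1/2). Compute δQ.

Let u = z − x = 486. δu = √(δz² + δx²) = √(1020 + 32.5) = 32.5, so δu/u = 0.0669.
Q is then a monomial in u, q, r:
δQ/Q = √((δu/u)² + (1·δq/q)² + (½·δr/r)²) = √(0.00447 + 0.000649 + 0.00117) = 0.0793
Q = 15500, so δQ = 0.0793 × 15500 = 1230.

1230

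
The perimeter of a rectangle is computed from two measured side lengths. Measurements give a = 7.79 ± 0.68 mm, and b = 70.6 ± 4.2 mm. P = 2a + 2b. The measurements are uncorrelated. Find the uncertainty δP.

Sums and differences: (δP)² = Σ (cᵢ δxᵢ)².
  (2·δa)² = 1.85;  (2·δb)² = 70.6
δP = √(72.4) = 8.51 mm

8.51 mm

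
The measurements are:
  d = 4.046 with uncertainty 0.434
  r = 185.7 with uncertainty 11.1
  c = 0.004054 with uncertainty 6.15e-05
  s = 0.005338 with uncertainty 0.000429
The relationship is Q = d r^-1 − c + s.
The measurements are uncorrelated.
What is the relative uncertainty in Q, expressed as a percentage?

11.7%

Let p = d·r^-1 = 0.02179. δp/p = √((1·δd/d)² + (-1·δr/r)²) = √(0.0115 + 0.00357) = 0.123, so δp = 0.00268.
Q = p − c + s: δQ = √(δp² + δc² + δs²) = √(7.16e-06 + 3.78e-09 + 1.84e-07) = 0.00271
Q = 0.02307, so δQ/Q = 0.00271/0.02307 = 0.117.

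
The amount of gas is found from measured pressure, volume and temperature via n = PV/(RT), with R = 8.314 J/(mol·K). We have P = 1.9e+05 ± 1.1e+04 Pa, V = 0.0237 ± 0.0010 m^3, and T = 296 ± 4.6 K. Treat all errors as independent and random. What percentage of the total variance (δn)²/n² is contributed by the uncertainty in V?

(δn/n)² = (1·δP/P)² + (1·δV/V)² + (-1·δT/T)²
  P term: (1×0.0579)² = 0.00335
  V term: (1×0.0422)² = 0.00178
  T term: (-1×0.0155)² = 0.000242
Total = 0.00537. Share from V = 0.00178/0.00537 = 0.331.

33.1%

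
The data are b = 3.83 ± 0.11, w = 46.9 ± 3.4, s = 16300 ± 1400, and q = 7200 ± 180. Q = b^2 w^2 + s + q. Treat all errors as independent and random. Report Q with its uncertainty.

Let p = b^2·w^2 = 32300. δp/p = √((2·δb/b)² + (2·δw/w)²) = √(0.00330 + 0.0210) = 0.156, so δp = 5030.
Q = p + s + q: δQ = √(δp² + δs² + δq²) = √(2.53e+07 + 1.96e+06 + 32400) = 5230
Q = 55800.

55800 ± 5230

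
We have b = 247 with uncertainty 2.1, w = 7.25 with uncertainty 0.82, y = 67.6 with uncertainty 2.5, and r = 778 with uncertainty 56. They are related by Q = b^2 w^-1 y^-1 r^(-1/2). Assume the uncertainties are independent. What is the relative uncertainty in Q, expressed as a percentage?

12.5%

Each factor contributes (exponent × relative error)² to (δQ/Q)²:
  (2·δb/b)² = (2×0.00850)² = 0.000289;  (-1·δw/w)² = (-1×0.113)² = 0.0128;  (-1·δy/y)² = (-1×0.0370)² = 0.00137;  (−½·δr/r)² = (-0.5×0.0720)² = 0.00130
δQ/Q = √(0.0157) = 0.125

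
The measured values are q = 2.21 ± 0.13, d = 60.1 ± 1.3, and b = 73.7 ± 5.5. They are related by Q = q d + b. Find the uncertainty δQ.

Let p = q·d = 133. δp/p = √((1·δq/q)² + (1·δd/d)²) = √(0.00346 + 0.000468) = 0.0627, so δp = 8.32.
Q = p + b: δQ = √(δp² + δb²) = √(69.3 + 30.2) = 9.98

9.98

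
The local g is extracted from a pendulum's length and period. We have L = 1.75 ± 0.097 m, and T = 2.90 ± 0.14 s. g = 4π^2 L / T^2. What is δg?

0.915 m/s^2

Since g is a product/quotient, work with relative uncertainties:
  (1·δL/L)² = (1×0.0554)² = 0.00307;  (-2·δT/T)² = (-2×0.0483)² = 0.00932
δg/g = √(0.0124) = 0.111
g = 8.21 m/s^2, so δg = 0.111 × 8.21 = 0.915 m/s^2.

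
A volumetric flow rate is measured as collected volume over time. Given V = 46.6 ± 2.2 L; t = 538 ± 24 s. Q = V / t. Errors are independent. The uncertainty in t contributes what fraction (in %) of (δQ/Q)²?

47.2%

(δQ/Q)² = (1·δV/V)² + (-1·δt/t)²
  V term: (1×0.0472)² = 0.00223
  t term: (-1×0.0446)² = 0.00199
Total = 0.00422. Share from t = 0.00199/0.00422 = 0.472.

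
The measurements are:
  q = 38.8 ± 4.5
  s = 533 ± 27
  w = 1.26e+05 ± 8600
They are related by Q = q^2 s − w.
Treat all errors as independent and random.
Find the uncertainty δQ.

1.91e+05

Let p = q^2·s = 8.02e+05. δp/p = √((2·δq/q)² + (1·δs/s)²) = √(0.0538 + 0.00257) = 0.237, so δp = 1.91e+05.
Q = p − w: δQ = √(δp² + δw²) = √(3.63e+10 + 7.4e+07) = 1.91e+05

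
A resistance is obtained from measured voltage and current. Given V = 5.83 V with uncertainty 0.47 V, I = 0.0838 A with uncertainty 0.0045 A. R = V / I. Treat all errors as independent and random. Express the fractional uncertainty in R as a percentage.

Since R is a product/quotient, work with relative uncertainties:
  (1·δV/V)² = (1×0.0806)² = 0.00650;  (-1·δI/I)² = (-1×0.0537)² = 0.00288
δR/R = √(0.00938) = 0.0969

9.69%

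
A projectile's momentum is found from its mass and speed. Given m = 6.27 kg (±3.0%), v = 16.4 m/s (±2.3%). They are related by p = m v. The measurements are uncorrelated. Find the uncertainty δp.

3.89 kg·m/s

p is a product of powers, so relative uncertainties combine in quadrature:
  (1·δm/m)² = (1×0.0300)² = 0.000900;  (1·δv/v)² = (1×0.0230)² = 0.000529
δp/p = √(0.00143) = 0.0378
p = 103 kg·m/s, so δp = 0.0378 × 103 = 3.89 kg·m/s.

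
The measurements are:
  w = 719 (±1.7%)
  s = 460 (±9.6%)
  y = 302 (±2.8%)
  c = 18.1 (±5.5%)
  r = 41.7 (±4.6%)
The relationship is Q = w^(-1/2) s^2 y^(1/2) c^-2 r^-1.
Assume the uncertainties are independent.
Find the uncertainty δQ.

2.27

Since Q is a product/quotient, work with relative uncertainties:
  (−½·δw/w)² = (-0.5×0.0170)² = 7.23e-05;  (2·δs/s)² = (2×0.0960)² = 0.0369;  (½·δy/y)² = (0.5×0.0280)² = 0.000196;  (-2·δc/c)² = (-2×0.0550)² = 0.0121;  (-1·δr/r)² = (-1×0.0460)² = 0.00212
δQ/Q = √(0.0513) = 0.227
Q = 10.0, so δQ = 0.227 × 10.0 = 2.27.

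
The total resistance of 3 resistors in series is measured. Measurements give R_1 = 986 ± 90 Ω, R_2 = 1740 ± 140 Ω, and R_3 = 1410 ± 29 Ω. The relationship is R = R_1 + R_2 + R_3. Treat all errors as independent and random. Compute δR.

169 Ω

Absolute uncertainties add in quadrature for a linear combination:
  (δR_1)² = 8100;  (δR_2)² = 19600;  (δR_3)² = 841
δR = √(28500) = 169 Ω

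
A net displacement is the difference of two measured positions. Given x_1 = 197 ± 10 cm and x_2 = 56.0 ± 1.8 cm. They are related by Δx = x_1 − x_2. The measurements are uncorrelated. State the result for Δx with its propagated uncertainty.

141 ± 10.2 cm

Absolute uncertainties add in quadrature for a linear combination:
  (δx_1)² = 100;  (δx_2)² = 3.24
δΔx = √(103) = 10.2 cm
Δx = 141 cm.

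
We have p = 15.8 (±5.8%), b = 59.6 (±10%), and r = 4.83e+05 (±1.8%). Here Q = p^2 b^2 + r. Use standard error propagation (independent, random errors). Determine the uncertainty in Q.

Let w = p^2·b^2 = 8.87e+05. δw/w = √((2·δp/p)² + (2·δb/b)²) = √(0.0135 + 0.0400) = 0.231, so δw = 2.05e+05.
Q = w + r: δQ = √(δw² + δr²) = √(4.2e+10 + 7.56e+07) = 2.05e+05

2.05e+05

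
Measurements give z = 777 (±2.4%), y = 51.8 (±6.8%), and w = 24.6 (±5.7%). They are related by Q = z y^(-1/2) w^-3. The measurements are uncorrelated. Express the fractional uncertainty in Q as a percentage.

17.6%

Products/powers → add relative errors in quadrature, weighted by exponent:
  (1·δz/z)² = (1×0.0240)² = 0.000576;  (−½·δy/y)² = (-0.5×0.0680)² = 0.00116;  (-3·δw/w)² = (-3×0.0570)² = 0.0292
δQ/Q = √(0.0310) = 0.176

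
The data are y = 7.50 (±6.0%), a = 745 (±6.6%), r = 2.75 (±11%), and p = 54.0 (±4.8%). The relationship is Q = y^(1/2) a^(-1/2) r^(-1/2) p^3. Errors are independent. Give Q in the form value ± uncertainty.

9530 ± 1530

Since Q is a product/quotient, work with relative uncertainties:
  (½·δy/y)² = (0.5×0.0600)² = 0.000900;  (−½·δa/a)² = (-0.5×0.0660)² = 0.00109;  (−½·δr/r)² = (-0.5×0.110)² = 0.00302;  (3·δp/p)² = (3×0.0480)² = 0.0207
δQ/Q = √(0.0258) = 0.160
Q = 9530, so δQ = 0.160 × 9530 = 1530.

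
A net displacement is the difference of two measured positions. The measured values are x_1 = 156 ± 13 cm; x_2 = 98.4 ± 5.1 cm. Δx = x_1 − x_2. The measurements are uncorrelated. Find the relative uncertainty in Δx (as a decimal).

Δx is a linear combination, so absolute uncertainties add in quadrature:
  (δx_1)² = 169;  (δx_2)² = 26.0
δΔx = √(195) = 14.0 cm
Δx = 57.6 cm, so δΔx/Δx = 14.0/57.6 = 0.242.

0.242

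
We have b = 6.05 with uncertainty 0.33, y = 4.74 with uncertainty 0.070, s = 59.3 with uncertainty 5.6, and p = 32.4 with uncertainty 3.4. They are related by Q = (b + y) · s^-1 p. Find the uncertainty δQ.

Let u = b + y = 10.8. δu = √(δb² + δy²) = √(0.109 + 0.00490) = 0.337, so δu/u = 0.0313.
Q is then a monomial in u, s, p:
δQ/Q = √((δu/u)² + (-1·δs/s)² + (1·δp/p)²) = √(0.000977 + 0.00892 + 0.0110) = 0.145
Q = 5.90, so δQ = 0.145 × 5.90 = 0.852.

0.852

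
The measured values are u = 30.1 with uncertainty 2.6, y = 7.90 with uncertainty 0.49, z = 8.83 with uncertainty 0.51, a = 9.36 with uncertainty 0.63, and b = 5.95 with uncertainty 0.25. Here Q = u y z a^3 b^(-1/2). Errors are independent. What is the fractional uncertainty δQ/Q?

Q is a product of powers, so relative uncertainties combine in quadrature:
  (1·δu/u)² = (1×0.0864)² = 0.00746;  (1·δy/y)² = (1×0.0620)² = 0.00385;  (1·δz/z)² = (1×0.0578)² = 0.00334;  (3·δa/a)² = (3×0.0673)² = 0.0408;  (−½·δb/b)² = (-0.5×0.0420)² = 0.000441
δQ/Q = √(0.0559) = 0.236

0.236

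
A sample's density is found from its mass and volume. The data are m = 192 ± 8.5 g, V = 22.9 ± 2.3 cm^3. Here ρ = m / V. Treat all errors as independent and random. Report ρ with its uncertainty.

8.38 ± 0.920 g/cm^3

Products/powers → add relative errors in quadrature, weighted by exponent:
  (1·δm/m)² = (1×0.0443)² = 0.00196;  (-1·δV/V)² = (-1×0.100)² = 0.0101
δρ/ρ = √(0.0120) = 0.110
ρ = 8.38 g/cm^3, so δρ = 0.110 × 8.38 = 0.920 g/cm^3.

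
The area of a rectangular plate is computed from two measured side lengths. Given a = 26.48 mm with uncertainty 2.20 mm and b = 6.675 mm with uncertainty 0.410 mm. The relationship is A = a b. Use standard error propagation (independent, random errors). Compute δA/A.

For a monomial A ∝ a, b, fractional errors add in quadrature:
  (1·δa/a)² = (1×0.0831)² = 0.00690;  (1·δb/b)² = (1×0.0614)² = 0.00377
δA/A = √(0.0107) = 0.103

0.103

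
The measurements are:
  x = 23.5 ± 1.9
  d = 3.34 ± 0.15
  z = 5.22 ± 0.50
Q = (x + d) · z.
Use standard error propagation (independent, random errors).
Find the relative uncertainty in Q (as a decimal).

0.119

Let u = x + d = 26.8. δu = √(δx² + δd²) = √(3.61 + 0.0225) = 1.91, so δu/u = 0.0710.
Q is then a monomial in u, z:
δQ/Q = √((δu/u)² + (1·δz/z)²) = √(0.00504 + 0.00917) = 0.119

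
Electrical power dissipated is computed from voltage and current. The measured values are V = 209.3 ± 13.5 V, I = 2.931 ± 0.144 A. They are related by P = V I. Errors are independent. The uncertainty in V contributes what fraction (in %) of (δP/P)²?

(δP/P)² = (1·δV/V)² + (1·δI/I)²
  V term: (1×0.0645)² = 0.00416
  I term: (1×0.0491)² = 0.00241
Total = 0.00657. Share from V = 0.00416/0.00657 = 0.633.

63.3%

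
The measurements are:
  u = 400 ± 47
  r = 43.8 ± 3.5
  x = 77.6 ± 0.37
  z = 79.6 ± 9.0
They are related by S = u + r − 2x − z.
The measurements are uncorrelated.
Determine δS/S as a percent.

23.0%

For a sum/difference, combine absolute errors in quadrature:
  (δu)² = 2210;  (δr)² = 12.2;  (2·δx)² = 0.548;  (δz)² = 81.0
δS = √(2300) = 48.0
S = 209, so δS/S = 48.0/209 = 0.230.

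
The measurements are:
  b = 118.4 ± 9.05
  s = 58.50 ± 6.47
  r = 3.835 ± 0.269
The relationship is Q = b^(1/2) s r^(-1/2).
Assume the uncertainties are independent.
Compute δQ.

For a monomial Q ∝ b^(1/2), s, r^(-1/2), fractional errors add in quadrature:
  (½·δb/b)² = (0.5×0.0764)² = 0.00146;  (1·δs/s)² = (1×0.111)² = 0.0122;  (−½·δr/r)² = (-0.5×0.0701)² = 0.00123
δQ/Q = √(0.0149) = 0.122
Q = 325.0, so δQ = 0.122 × 325.0 = 39.7.

39.7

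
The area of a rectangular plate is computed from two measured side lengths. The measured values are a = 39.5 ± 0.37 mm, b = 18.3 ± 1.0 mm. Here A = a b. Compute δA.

A is a product of powers, so relative uncertainties combine in quadrature:
  (1·δa/a)² = (1×0.00937)² = 8.77e-05;  (1·δb/b)² = (1×0.0546)² = 0.00299
δA/A = √(0.00307) = 0.0554
A = 723 mm^2, so δA = 0.0554 × 723 = 40.1 mm^2.

40.1 mm^2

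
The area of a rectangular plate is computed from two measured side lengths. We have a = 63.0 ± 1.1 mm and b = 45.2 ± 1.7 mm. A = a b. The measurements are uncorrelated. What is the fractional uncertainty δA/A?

For a monomial A ∝ a, b, fractional errors add in quadrature:
  (1·δa/a)² = (1×0.0175)² = 0.000305;  (1·δb/b)² = (1×0.0376)² = 0.00141
δA/A = √(0.00172) = 0.0415

0.0415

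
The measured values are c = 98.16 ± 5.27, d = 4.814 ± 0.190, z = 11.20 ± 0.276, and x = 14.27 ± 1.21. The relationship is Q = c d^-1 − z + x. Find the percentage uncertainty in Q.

7.84%

Let p = c·d^-1 = 20.39. δp/p = √((1·δc/c)² + (-1·δd/d)²) = √(0.00288 + 0.00156) = 0.0666, so δp = 1.36.
Q = p − z + x: δQ = √(δp² + δz² + δx²) = √(1.85 + 0.0762 + 1.46) = 1.84
Q = 23.46, so δQ/Q = 1.84/23.46 = 0.0784.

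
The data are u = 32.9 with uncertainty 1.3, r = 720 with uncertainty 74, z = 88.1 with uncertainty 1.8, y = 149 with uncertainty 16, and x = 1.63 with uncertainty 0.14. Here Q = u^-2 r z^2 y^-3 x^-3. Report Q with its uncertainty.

Q is a product of powers, so relative uncertainties combine in quadrature:
  (-2·δu/u)² = (-2×0.0395)² = 0.00625;  (1·δr/r)² = (1×0.103)² = 0.0106;  (2·δz/z)² = (2×0.0204)² = 0.00167;  (-3·δy/y)² = (-3×0.107)² = 0.104;  (-3·δx/x)² = (-3×0.0859)² = 0.0664
δQ/Q = √(0.189) = 0.434
Q = 0.000360, so δQ = 0.434 × 0.000360 = 0.000157.

0.000360 ± 0.000157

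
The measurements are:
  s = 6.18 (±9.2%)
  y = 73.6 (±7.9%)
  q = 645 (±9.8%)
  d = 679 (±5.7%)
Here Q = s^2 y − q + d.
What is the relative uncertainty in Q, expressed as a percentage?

20.0%

Let p = s^2·y = 2810. δp/p = √((2·δs/s)² + (1·δy/y)²) = √(0.0339 + 0.00624) = 0.200, so δp = 563.
Q = p − q + d: δQ = √(δp² + δq² + δd²) = √(3.17e+05 + 4000 + 1500) = 568
Q = 2840, so δQ/Q = 568/2840 = 0.200.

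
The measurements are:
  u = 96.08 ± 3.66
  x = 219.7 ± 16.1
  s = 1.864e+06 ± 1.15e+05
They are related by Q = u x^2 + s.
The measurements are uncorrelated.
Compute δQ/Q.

Let p = u·x^2 = 4.638e+06. δp/p = √((1·δu/u)² + (2·δx/x)²) = √(0.00145 + 0.0215) = 0.151, so δp = 7.02e+05.
Q = p + s: δQ = √(δp² + δs²) = √(4.93e+11 + 1.32e+10) = 7.12e+05
Q = 6.502e+06, so δQ/Q = 7.12e+05/6.502e+06 = 0.109.

0.109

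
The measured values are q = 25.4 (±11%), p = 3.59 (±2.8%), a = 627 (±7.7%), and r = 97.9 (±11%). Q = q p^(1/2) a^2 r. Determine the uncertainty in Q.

4.06e+08

Products/powers → add relative errors in quadrature, weighted by exponent:
  (1·δq/q)² = (1×0.110)² = 0.0121;  (½·δp/p)² = (0.5×0.0280)² = 0.000196;  (2·δa/a)² = (2×0.0770)² = 0.0237;  (1·δr/r)² = (1×0.110)² = 0.0121
δQ/Q = √(0.0481) = 0.219
Q = 1.85e+09, so δQ = 0.219 × 1.85e+09 = 4.06e+08.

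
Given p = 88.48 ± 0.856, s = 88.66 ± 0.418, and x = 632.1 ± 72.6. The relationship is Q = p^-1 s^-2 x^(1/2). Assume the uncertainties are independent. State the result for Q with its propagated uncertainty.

(3.615 ± 0.213) × 10^-5

Since Q is a product/quotient, work with relative uncertainties:
  (-1·δp/p)² = (-1×0.00967)² = 9.36e-05;  (-2·δs/s)² = (-2×0.00471)² = 8.89e-05;  (½·δx/x)² = (0.5×0.115)² = 0.00330
δQ/Q = √(0.00348) = 0.0590
Q = 3.615e-05, so δQ = 0.0590 × 3.615e-05 = 2.13e-06.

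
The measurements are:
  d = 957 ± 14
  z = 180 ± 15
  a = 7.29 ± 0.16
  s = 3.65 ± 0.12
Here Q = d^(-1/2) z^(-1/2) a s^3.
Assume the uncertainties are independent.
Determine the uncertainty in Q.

0.0936

Relative error in a monomial: (δQ/Q)² = Σ (nᵢ · δxᵢ/xᵢ)².
  (−½·δd/d)² = (-0.5×0.0146)² = 5.35e-05;  (−½·δz/z)² = (-0.5×0.0833)² = 0.00174;  (1·δa/a)² = (1×0.0219)² = 0.000482;  (3·δs/s)² = (3×0.0329)² = 0.00973
δQ/Q = √(0.0120) = 0.110
Q = 0.854, so δQ = 0.110 × 0.854 = 0.0936.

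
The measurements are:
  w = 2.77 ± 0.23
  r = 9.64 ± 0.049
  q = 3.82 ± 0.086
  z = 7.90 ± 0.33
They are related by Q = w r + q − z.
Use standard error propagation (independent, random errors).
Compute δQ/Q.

0.0993

Let p = w·r = 26.7. δp/p = √((1·δw/w)² + (1·δr/r)²) = √(0.00689 + 2.58e-05) = 0.0832, so δp = 2.22.
Q = p + q − z: δQ = √(δp² + δq² + δz²) = √(4.93 + 0.00740 + 0.109) = 2.25
Q = 22.6, so δQ/Q = 2.25/22.6 = 0.0993.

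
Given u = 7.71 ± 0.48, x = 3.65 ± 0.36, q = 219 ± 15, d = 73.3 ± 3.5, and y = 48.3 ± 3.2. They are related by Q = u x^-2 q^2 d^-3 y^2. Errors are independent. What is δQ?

51.9

Products/powers → add relative errors in quadrature, weighted by exponent:
  (1·δu/u)² = (1×0.0623)² = 0.00388;  (-2·δx/x)² = (-2×0.0986)² = 0.0389;  (2·δq/q)² = (2×0.0685)² = 0.0188;  (-3·δd/d)² = (-3×0.0477)² = 0.0205;  (2·δy/y)² = (2×0.0663)² = 0.0176
δQ/Q = √(0.0996) = 0.316
Q = 164, so δQ = 0.316 × 164 = 51.9.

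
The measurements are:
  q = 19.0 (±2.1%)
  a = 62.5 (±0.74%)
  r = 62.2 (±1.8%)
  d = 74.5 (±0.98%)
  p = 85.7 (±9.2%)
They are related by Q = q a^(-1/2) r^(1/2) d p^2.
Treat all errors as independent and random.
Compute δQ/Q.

Products/powers → add relative errors in quadrature, weighted by exponent:
  (1·δq/q)² = (1×0.0210)² = 0.000441;  (−½·δa/a)² = (-0.5×0.00740)² = 1.37e-05;  (½·δr/r)² = (0.5×0.0180)² = 8.1e-05;  (1·δd/d)² = (1×0.00980)² = 9.6e-05;  (2·δp/p)² = (2×0.0920)² = 0.0339
δQ/Q = √(0.0345) = 0.186

0.186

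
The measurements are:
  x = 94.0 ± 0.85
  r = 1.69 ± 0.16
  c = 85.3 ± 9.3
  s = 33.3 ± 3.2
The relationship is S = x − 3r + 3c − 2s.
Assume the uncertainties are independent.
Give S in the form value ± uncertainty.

Each term contributes (cᵢ δxᵢ)² to (δS)²:
  (δx)² = 0.722;  (3·δr)² = 0.230;  (3·δc)² = 778;  (2·δs)² = 41.0
δS = √(820) = 28.6
S = 278.

278 ± 28.6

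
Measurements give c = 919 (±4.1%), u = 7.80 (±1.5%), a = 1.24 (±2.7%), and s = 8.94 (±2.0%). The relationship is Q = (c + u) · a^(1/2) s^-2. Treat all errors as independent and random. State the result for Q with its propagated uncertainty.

12.9 ± 0.757

Let w = c + u = 927. δw = √(δc² + δu²) = √(1420 + 0.0137) = 37.7, so δw/w = 0.0407.
Q is then a monomial in w, a, s:
δQ/Q = √((δw/w)² + (½·δa/a)² + (-2·δs/s)²) = √(0.00165 + 0.000182 + 0.00160) = 0.0586
Q = 12.9, so δQ = 0.0586 × 12.9 = 0.757.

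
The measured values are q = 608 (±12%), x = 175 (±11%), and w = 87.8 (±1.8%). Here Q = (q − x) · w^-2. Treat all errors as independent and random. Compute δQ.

Let u = q − x = 433. δu = √(δq² + δx²) = √(5320 + 371) = 75.5, so δu/u = 0.174.
Q is then a monomial in u, w:
δQ/Q = √((δu/u)² + (-2·δw/w)²) = √(0.0304 + 0.00130) = 0.178
Q = 0.0562, so δQ = 0.178 × 0.0562 = 0.01000.

0.01000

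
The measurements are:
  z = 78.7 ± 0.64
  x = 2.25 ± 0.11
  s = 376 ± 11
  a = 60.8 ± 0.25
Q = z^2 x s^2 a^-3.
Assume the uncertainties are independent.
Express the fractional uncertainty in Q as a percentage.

7.89%

For a monomial Q ∝ z^2, x, s^2, a^-3, fractional errors add in quadrature:
  (2·δz/z)² = (2×0.00813)² = 0.000265;  (1·δx/x)² = (1×0.0489)² = 0.00239;  (2·δs/s)² = (2×0.0293)² = 0.00342;  (-3·δa/a)² = (-3×0.00411)² = 0.000152
δQ/Q = √(0.00623) = 0.0789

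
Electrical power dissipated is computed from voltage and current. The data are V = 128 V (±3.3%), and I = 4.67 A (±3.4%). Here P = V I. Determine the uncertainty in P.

Relative error in a monomial: (δP/P)² = Σ (nᵢ · δxᵢ/xᵢ)².
  (1·δV/V)² = (1×0.0330)² = 0.00109;  (1·δI/I)² = (1×0.0340)² = 0.00116
δP/P = √(0.00225) = 0.0474
P = 598 W, so δP = 0.0474 × 598 = 28.3 W.

28.3 W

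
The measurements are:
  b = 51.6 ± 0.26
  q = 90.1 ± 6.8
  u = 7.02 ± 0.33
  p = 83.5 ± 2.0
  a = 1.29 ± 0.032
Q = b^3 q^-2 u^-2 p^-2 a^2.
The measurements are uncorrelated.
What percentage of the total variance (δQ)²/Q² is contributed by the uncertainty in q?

(δQ/Q)² = (3·δb/b)² + (-2·δq/q)² + (-2·δu/u)² + (-2·δp/p)² + (2·δa/a)²
  b term: (3×0.00504)² = 0.000229
  q term: (-2×0.0755)² = 0.0228
  u term: (-2×0.0470)² = 0.00884
  p term: (-2×0.0240)² = 0.00229
  a term: (2×0.0248)² = 0.00246
Total = 0.0366. Share from q = 0.0228/0.0366 = 0.622.

62.2%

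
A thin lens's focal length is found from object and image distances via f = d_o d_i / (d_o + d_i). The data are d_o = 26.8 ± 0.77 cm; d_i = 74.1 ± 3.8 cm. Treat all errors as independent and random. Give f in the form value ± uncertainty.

∂f/∂d_o = (d_i/(d_o+d_i))² = 0.539;  ∂f/∂d_i = (d_o/(d_o+d_i))² = 0.0705
δf = √((∂f/∂d_o · δd_o)² + (∂f/∂d_i · δd_i)²) = √(0.172 + 0.0719) = 0.494 cm
f = 19.7 cm.

19.7 ± 0.494 cm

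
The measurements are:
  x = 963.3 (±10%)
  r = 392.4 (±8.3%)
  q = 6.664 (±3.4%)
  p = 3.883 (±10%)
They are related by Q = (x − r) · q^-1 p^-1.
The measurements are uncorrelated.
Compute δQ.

Let u = x − r = 570.9. δu = √(δx² + δr²) = √(9280 + 1060) = 102, so δu/u = 0.178.
Q is then a monomial in u, q, p:
δQ/Q = √((δu/u)² + (-1·δq/q)² + (-1·δp/p)²) = √(0.0317 + 0.00116 + 0.0100) = 0.207
Q = 22.06, so δQ = 0.207 × 22.06 = 4.57.

4.57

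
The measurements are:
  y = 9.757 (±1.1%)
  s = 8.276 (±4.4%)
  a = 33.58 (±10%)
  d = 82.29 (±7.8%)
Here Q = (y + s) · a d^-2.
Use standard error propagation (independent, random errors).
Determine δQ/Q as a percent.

18.6%

Let u = y + s = 18.03. δu = √(δy² + δs²) = √(0.0115 + 0.133) = 0.380, so δu/u = 0.0211.
Q is then a monomial in u, a, d:
δQ/Q = √((δu/u)² + (1·δa/a)² + (-2·δd/d)²) = √(0.000443 + 0.0100 + 0.0243) = 0.186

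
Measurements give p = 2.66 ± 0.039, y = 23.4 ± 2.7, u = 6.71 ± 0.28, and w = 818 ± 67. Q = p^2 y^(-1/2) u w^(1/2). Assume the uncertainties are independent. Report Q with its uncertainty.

281 ± 24.5

Q is a product of powers, so relative uncertainties combine in quadrature:
  (2·δp/p)² = (2×0.0147)² = 0.000860;  (−½·δy/y)² = (-0.5×0.115)² = 0.00333;  (1·δu/u)² = (1×0.0417)² = 0.00174;  (½·δw/w)² = (0.5×0.0819)² = 0.00168
δQ/Q = √(0.00761) = 0.0872
Q = 281, so δQ = 0.0872 × 281 = 24.5.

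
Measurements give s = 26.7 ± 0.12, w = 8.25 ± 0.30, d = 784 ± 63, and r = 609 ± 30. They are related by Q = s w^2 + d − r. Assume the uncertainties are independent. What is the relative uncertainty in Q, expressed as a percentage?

Let p = s·w^2 = 1820. δp/p = √((1·δs/s)² + (2·δw/w)²) = √(2.02e-05 + 0.00529) = 0.0729, so δp = 132.
Q = p + d − r: δQ = √(δp² + δd² + δr²) = √(17500 + 3970 + 900) = 150
Q = 1990, so δQ/Q = 150/1990 = 0.0751.

7.51%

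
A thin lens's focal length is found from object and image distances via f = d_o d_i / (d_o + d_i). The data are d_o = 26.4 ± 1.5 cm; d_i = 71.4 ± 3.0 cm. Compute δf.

0.829 cm

∂f/∂d_o = (d_i/(d_o+d_i))² = 0.533;  ∂f/∂d_i = (d_o/(d_o+d_i))² = 0.0729
δf = √((∂f/∂d_o · δd_o)² + (∂f/∂d_i · δd_i)²) = √(0.639 + 0.0478) = 0.829 cm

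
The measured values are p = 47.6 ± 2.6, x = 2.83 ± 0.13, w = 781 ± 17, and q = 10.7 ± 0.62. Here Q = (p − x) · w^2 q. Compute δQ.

Let u = p − x = 44.8. δu = √(δp² + δx²) = √(6.76 + 0.0169) = 2.60, so δu/u = 0.0581.
Q is then a monomial in u, w, q:
δQ/Q = √((δu/u)² + (2·δw/w)² + (1·δq/q)²) = √(0.00338 + 0.00190 + 0.00336) = 0.0929
Q = 2.92e+08, so δQ = 0.0929 × 2.92e+08 = 2.72e+07.

2.72e+07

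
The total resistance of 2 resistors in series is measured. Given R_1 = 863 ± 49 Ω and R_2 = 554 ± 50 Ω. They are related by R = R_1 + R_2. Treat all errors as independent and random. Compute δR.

70.0 Ω

Each term contributes (cᵢ δxᵢ)² to (δR)²:
  (δR_1)² = 2400;  (δR_2)² = 2500
δR = √(4900) = 70.0 Ω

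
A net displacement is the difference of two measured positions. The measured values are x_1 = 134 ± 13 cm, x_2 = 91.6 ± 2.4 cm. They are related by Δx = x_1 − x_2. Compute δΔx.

13.2 cm

Absolute uncertainties add in quadrature for a linear combination:
  (δx_1)² = 169;  (δx_2)² = 5.76
δΔx = √(175) = 13.2 cm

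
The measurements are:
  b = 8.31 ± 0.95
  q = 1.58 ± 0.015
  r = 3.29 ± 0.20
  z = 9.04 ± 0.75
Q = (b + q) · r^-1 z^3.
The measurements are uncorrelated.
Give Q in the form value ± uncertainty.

Let u = b + q = 9.89. δu = √(δb² + δq²) = √(0.902 + 0.000225) = 0.950, so δu/u = 0.0961.
Q is then a monomial in u, r, z:
δQ/Q = √((δu/u)² + (-1·δr/r)² + (3·δz/z)²) = √(0.00923 + 0.00370 + 0.0619) = 0.274
Q = 2220, so δQ = 0.274 × 2220 = 608.

2220 ± 608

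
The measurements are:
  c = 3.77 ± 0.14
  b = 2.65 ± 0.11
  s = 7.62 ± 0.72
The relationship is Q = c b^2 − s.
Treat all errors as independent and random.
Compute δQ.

2.51

Let p = c·b^2 = 26.5. δp/p = √((1·δc/c)² + (2·δb/b)²) = √(0.00138 + 0.00689) = 0.0909, so δp = 2.41.
Q = p − s: δQ = √(δp² + δs²) = √(5.80 + 0.518) = 2.51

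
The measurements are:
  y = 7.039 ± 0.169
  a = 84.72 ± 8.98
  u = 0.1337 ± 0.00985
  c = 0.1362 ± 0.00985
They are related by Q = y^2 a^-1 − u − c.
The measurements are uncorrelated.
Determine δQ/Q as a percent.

22.1%

Let p = y^2·a^-1 = 0.5848. δp/p = √((2·δy/y)² + (-1·δa/a)²) = √(0.00231 + 0.0112) = 0.116, so δp = 0.0681.
Q = p − u − c: δQ = √(δp² + δu² + δc²) = √(0.00463 + 9.7e-05 + 9.7e-05) = 0.0695
Q = 0.3149, so δQ/Q = 0.0695/0.3149 = 0.221.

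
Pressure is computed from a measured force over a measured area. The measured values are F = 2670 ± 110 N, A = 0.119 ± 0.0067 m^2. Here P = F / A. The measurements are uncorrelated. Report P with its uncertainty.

P is a product of powers, so relative uncertainties combine in quadrature:
  (1·δF/F)² = (1×0.0412)² = 0.00170;  (-1·δA/A)² = (-1×0.0563)² = 0.00317
δP/P = √(0.00487) = 0.0698
P = 22400 Pa, so δP = 0.0698 × 22400 = 1570 Pa.

22400 ± 1570 Pa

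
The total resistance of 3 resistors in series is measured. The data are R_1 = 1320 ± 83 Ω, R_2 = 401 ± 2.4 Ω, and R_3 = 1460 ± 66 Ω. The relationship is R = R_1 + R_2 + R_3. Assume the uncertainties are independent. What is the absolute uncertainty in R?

106 Ω

Absolute uncertainties add in quadrature for a linear combination:
  (δR_1)² = 6890;  (δR_2)² = 5.76;  (δR_3)² = 4360
δR = √(11300) = 106 Ω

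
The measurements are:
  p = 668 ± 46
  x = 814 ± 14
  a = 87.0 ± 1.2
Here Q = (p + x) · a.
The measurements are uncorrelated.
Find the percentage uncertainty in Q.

Let u = p + x = 1480. δu = √(δp² + δx²) = √(2120 + 196) = 48.1, so δu/u = 0.0324.
Q is then a monomial in u, a:
δQ/Q = √((δu/u)² + (1·δa/a)²) = √(0.00105 + 0.000190) = 0.0353

3.53%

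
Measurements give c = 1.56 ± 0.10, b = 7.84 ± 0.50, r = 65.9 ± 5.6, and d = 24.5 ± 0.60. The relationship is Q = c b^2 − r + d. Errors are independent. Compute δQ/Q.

0.272

Let p = c·b^2 = 95.9. δp/p = √((1·δc/c)² + (2·δb/b)²) = √(0.00411 + 0.0163) = 0.143, so δp = 13.7.
Q = p − r + d: δQ = √(δp² + δr² + δd²) = √(187 + 31.4 + 0.360) = 14.8
Q = 54.5, so δQ/Q = 14.8/54.5 = 0.272.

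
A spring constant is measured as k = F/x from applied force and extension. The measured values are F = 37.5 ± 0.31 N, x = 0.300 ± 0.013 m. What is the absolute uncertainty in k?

Each factor contributes (exponent × relative error)² to (δk/k)²:
  (1·δF/F)² = (1×0.00827)² = 6.83e-05;  (-1·δx/x)² = (-1×0.0433)² = 0.00188
δk/k = √(0.00195) = 0.0441
k = 125 N/m, so δk = 0.0441 × 125 = 5.51 N/m.

5.51 N/m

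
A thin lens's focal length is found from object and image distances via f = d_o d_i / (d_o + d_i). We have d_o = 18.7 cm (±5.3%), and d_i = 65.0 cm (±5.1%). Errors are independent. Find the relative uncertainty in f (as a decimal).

0.0427

∂f/∂d_o = (d_i/(d_o+d_i))² = 0.603;  ∂f/∂d_i = (d_o/(d_o+d_i))² = 0.0499
δf = √((∂f/∂d_o · δd_o)² + (∂f/∂d_i · δd_i)²) = √(0.357 + 0.0274) = 0.620 cm
f = 14.5 cm, so δf/f = 0.620/14.5 = 0.0427.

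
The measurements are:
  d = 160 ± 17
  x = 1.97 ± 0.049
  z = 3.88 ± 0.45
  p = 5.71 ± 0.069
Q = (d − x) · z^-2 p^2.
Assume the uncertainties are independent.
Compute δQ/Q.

0.257

Let u = d − x = 158. δu = √(δd² + δx²) = √(289 + 0.00240) = 17.0, so δu/u = 0.108.
Q is then a monomial in u, z, p:
δQ/Q = √((δu/u)² + (-2·δz/z)² + (2·δp/p)²) = √(0.0116 + 0.0538 + 0.000584) = 0.257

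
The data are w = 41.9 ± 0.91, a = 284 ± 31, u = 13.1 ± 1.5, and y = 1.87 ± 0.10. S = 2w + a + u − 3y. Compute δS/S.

0.0828

Each term contributes (cᵢ δxᵢ)² to (δS)²:
  (2·δw)² = 3.31;  (δa)² = 961;  (δu)² = 2.25;  (3·δy)² = 0.0900
δS = √(967) = 31.1
S = 375, so δS/S = 31.1/375 = 0.0828.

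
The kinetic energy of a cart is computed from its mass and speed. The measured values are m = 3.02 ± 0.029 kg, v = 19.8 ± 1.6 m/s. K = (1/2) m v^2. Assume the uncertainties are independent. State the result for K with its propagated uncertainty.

592 ± 95.8 J

Each factor contributes (exponent × relative error)² to (δK/K)²:
  (1·δm/m)² = (1×0.00960)² = 9.22e-05;  (2·δv/v)² = (2×0.0808)² = 0.0261
δK/K = √(0.0262) = 0.162
K = 592 J, so δK = 0.162 × 592 = 95.8 J.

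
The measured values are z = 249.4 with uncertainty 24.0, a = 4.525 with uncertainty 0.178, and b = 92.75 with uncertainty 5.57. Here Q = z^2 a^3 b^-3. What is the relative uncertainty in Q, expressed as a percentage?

28.9%

Each factor contributes (exponent × relative error)² to (δQ/Q)²:
  (2·δz/z)² = (2×0.0962)² = 0.0370;  (3·δa/a)² = (3×0.0393)² = 0.0139;  (-3·δb/b)² = (-3×0.0601)² = 0.0325
δQ/Q = √(0.0834) = 0.289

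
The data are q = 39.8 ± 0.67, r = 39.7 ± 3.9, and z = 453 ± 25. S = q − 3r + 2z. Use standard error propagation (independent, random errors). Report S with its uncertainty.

Sums and differences: (δS)² = Σ (cᵢ δxᵢ)².
  (δq)² = 0.449;  (3·δr)² = 137;  (2·δz)² = 2500
δS = √(2640) = 51.4
S = 827.

827 ± 51.4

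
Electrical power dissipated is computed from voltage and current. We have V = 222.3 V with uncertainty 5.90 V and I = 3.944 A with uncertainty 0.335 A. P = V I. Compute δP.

78.0 W

Relative error in a monomial: (δP/P)² = Σ (nᵢ · δxᵢ/xᵢ)².
  (1·δV/V)² = (1×0.0265)² = 0.000704;  (1·δI/I)² = (1×0.0849)² = 0.00721
δP/P = √(0.00792) = 0.0890
P = 876.8 W, so δP = 0.0890 × 876.8 = 78.0 W.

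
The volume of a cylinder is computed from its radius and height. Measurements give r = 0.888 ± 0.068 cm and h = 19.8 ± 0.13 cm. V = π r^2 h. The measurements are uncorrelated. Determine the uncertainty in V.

7.52 cm^3

Relative error in a monomial: (δV/V)² = Σ (nᵢ · δxᵢ/xᵢ)².
  (2·δr/r)² = (2×0.0766)² = 0.0235;  (1·δh/h)² = (1×0.00657)² = 4.31e-05
δV/V = √(0.0235) = 0.153
V = 49.1 cm^3, so δV = 0.153 × 49.1 = 7.52 cm^3.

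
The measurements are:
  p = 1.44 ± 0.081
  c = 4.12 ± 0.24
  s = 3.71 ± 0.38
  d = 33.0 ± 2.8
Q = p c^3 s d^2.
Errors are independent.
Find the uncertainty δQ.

Since Q is a product/quotient, work with relative uncertainties:
  (1·δp/p)² = (1×0.0563)² = 0.00316;  (3·δc/c)² = (3×0.0583)² = 0.0305;  (1·δs/s)² = (1×0.102)² = 0.0105;  (2·δd/d)² = (2×0.0848)² = 0.0288
δQ/Q = √(0.0730) = 0.270
Q = 4.07e+05, so δQ = 0.270 × 4.07e+05 = 1.1e+05.

1.1e+05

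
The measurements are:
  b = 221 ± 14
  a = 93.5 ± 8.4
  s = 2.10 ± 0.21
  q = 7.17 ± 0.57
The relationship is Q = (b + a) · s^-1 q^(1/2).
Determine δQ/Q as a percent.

11.9%

Let u = b + a = 314. δu = √(δb² + δa²) = √(196 + 70.6) = 16.3, so δu/u = 0.0519.
Q is then a monomial in u, s, q:
δQ/Q = √((δu/u)² + (-1·δs/s)² + (½·δq/q)²) = √(0.00269 + 0.0100 + 0.00158) = 0.119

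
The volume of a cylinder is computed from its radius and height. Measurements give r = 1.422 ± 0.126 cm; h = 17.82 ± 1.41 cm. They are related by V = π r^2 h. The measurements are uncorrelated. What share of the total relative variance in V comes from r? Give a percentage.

83.4%

(δV/V)² = (2·δr/r)² + (1·δh/h)²
  r term: (2×0.0886)² = 0.0314
  h term: (1×0.0791)² = 0.00626
Total = 0.0377. Share from r = 0.0314/0.0377 = 0.834.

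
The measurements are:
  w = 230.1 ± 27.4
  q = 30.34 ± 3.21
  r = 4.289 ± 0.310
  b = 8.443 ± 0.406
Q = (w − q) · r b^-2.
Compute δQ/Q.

0.183

Let u = w − q = 199.8. δu = √(δw² + δq²) = √(751 + 10.3) = 27.6, so δu/u = 0.138.
Q is then a monomial in u, r, b:
δQ/Q = √((δu/u)² + (1·δr/r)² + (-2·δb/b)²) = √(0.0191 + 0.00522 + 0.00925) = 0.183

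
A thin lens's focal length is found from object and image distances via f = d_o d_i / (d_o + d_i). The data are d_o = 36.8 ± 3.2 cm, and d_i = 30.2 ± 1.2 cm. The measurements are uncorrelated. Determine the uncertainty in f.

0.744 cm

∂f/∂d_o = (d_i/(d_o+d_i))² = 0.203;  ∂f/∂d_i = (d_o/(d_o+d_i))² = 0.302
δf = √((∂f/∂d_o · δd_o)² + (∂f/∂d_i · δd_i)²) = √(0.423 + 0.131) = 0.744 cm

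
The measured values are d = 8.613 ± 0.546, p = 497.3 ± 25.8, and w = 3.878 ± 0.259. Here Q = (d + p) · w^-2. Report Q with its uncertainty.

Let u = d + p = 505.9. δu = √(δd² + δp²) = √(0.298 + 666) = 25.8, so δu/u = 0.0510.
Q is then a monomial in u, w:
δQ/Q = √((δu/u)² + (-2·δw/w)²) = √(0.00260 + 0.0178) = 0.143
Q = 33.64, so δQ = 0.143 × 33.64 = 4.81.

33.64 ± 4.81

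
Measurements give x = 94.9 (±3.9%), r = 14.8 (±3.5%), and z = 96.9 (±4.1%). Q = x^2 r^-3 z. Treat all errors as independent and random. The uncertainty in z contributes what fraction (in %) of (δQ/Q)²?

(δQ/Q)² = (2·δx/x)² + (-3·δr/r)² + (1·δz/z)²
  x term: (2×0.0390)² = 0.00608
  r term: (-3×0.0350)² = 0.0110
  z term: (1×0.0410)² = 0.00168
Total = 0.0188. Share from z = 0.00168/0.0188 = 0.0895.

8.95%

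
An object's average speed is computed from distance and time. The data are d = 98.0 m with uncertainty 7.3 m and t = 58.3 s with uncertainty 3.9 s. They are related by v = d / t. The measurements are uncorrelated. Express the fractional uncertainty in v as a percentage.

Products/powers → add relative errors in quadrature, weighted by exponent:
  (1·δd/d)² = (1×0.0745)² = 0.00555;  (-1·δt/t)² = (-1×0.0669)² = 0.00447
δv/v = √(0.0100) = 0.100

10.0%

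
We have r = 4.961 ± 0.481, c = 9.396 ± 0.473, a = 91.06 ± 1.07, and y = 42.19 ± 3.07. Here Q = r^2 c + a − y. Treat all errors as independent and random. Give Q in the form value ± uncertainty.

280.1 ± 46.4

Let p = r^2·c = 231.2. δp/p = √((2·δr/r)² + (1·δc/c)²) = √(0.0376 + 0.00253) = 0.200, so δp = 46.3.
Q = p + a − y: δQ = √(δp² + δa² + δy²) = √(2150 + 1.14 + 9.42) = 46.4
Q = 280.1.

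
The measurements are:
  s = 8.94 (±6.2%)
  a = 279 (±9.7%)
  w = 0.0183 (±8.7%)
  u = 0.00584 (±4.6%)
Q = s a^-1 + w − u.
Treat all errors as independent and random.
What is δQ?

Let p = s·a^-1 = 0.0320. δp/p = √((1·δs/s)² + (-1·δa/a)²) = √(0.00384 + 0.00941) = 0.115, so δp = 0.00369.
Q = p + w − u: δQ = √(δp² + δw² + δu²) = √(1.36e-05 + 2.53e-06 + 7.22e-08) = 0.00403

0.00403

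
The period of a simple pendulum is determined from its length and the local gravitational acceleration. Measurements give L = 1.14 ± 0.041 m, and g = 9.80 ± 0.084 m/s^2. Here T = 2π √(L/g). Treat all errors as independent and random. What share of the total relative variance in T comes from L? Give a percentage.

94.6%

(δT/T)² = (½·δL/L)² + (−½·δg/g)²
  L term: (0.5×0.0360)² = 0.000323
  g term: (-0.5×0.00857)² = 1.84e-05
Total = 0.000342. Share from L = 0.000323/0.000342 = 0.946.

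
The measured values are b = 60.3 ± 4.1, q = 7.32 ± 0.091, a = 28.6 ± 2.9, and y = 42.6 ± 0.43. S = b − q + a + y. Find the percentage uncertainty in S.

4.06%

S is a linear combination, so absolute uncertainties add in quadrature:
  (δb)² = 16.8;  (δq)² = 0.00828;  (δa)² = 8.41;  (δy)² = 0.185
δS = √(25.4) = 5.04
S = 124, so δS/S = 5.04/124 = 0.0406.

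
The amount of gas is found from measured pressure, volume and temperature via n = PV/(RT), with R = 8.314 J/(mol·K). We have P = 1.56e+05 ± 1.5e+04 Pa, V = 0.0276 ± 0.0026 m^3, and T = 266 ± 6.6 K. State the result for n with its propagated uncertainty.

1.95 ± 0.266 mol

Relative error in a monomial: (δn/n)² = Σ (nᵢ · δxᵢ/xᵢ)².
  (1·δP/P)² = (1×0.0962)² = 0.00925;  (1·δV/V)² = (1×0.0942)² = 0.00887;  (-1·δT/T)² = (-1×0.0248)² = 0.000616
δn/n = √(0.0187) = 0.137
n = 1.95 mol, so δn = 0.137 × 1.95 = 0.266 mol.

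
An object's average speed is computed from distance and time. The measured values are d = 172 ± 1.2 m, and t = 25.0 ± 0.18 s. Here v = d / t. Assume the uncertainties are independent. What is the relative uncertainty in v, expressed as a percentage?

1.00%

Since v is a product/quotient, work with relative uncertainties:
  (1·δd/d)² = (1×0.00698)² = 4.87e-05;  (-1·δt/t)² = (-1×0.00720)² = 5.18e-05
δv/v = √(0.000101) = 0.0100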